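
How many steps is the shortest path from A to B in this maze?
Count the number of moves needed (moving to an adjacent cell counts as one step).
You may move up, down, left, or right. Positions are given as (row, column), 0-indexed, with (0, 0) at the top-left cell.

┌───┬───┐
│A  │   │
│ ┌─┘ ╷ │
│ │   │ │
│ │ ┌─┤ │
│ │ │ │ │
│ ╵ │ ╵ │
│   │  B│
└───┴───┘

Using BFS to find shortest path:
Start: (0, 0), End: (3, 3)
Path found:
(0,0) → (1,0) → (2,0) → (3,0) → (3,1) → (2,1) → (1,1) → (1,2) → (0,2) → (0,3) → (1,3) → (2,3) → (3,3)
Number of steps: 12

Solution:

┌───┬───┐
│A  │↱ ↓│
│ ┌─┘ ╷ │
│↓│↱ ↑│↓│
│ │ ┌─┤ │
│↓│↑│ │↓│
│ ╵ │ ╵ │
│↳ ↑│  B│
└───┴───┘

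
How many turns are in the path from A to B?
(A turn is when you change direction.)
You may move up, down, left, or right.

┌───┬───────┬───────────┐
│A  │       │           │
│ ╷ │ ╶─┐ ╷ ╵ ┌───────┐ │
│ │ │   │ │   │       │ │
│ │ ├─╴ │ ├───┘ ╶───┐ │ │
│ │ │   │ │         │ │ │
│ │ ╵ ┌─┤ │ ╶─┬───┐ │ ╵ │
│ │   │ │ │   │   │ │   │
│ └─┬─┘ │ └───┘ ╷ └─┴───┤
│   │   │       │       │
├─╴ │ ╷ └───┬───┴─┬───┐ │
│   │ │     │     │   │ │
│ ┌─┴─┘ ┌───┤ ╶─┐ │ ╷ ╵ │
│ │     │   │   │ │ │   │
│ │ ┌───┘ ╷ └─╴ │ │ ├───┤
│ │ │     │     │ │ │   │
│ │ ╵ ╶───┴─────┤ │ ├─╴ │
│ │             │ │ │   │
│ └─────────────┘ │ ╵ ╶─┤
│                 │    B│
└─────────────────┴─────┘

Directions: right, down, down, down, right, up, right, up, left, up, right, right, down, down, down, down, right, right, right, up, right, down, right, right, right, down, down, left, up, left, down, down, down, down, right, right
Number of turns: 20

Solution:

┌───┬───────┬───────────┐
│A ↓│↱ → ↓  │           │
│ ╷ │ ╶─┐ ╷ ╵ ┌───────┐ │
│ │↓│↑ ↰│↓│   │       │ │
│ │ ├─╴ │ ├───┘ ╶───┐ │ │
│ │↓│↱ ↑│↓│         │ │ │
│ │ ╵ ┌─┤ │ ╶─┬───┐ │ ╵ │
│ │↳ ↑│ │↓│   │↱ ↓│ │   │
│ └─┬─┘ │ └───┘ ╷ └─┴───┤
│   │   │↳ → → ↑│↳ → → ↓│
├─╴ │ ╷ └───┬───┴─┬───┐ │
│   │ │     │     │↓ ↰│↓│
│ ┌─┴─┘ ┌───┤ ╶─┐ │ ╷ ╵ │
│ │     │   │   │ │↓│↑ ↲│
│ │ ┌───┘ ╷ └─╴ │ │ ├───┤
│ │ │     │     │ │↓│   │
│ │ ╵ ╶───┴─────┤ │ ├─╴ │
│ │             │ │↓│   │
│ └─────────────┘ │ ╵ ╶─┤
│                 │↳ → B│
└─────────────────┴─────┘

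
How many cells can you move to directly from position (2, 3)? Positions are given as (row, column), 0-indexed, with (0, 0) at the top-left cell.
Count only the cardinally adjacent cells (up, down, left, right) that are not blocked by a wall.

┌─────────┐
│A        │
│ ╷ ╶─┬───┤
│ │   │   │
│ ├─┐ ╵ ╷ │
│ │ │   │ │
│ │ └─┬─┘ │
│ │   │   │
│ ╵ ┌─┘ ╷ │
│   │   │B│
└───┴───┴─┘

Checking passable neighbors of (2, 3):
Neighbors: (1, 3), (2, 2)
Count: 2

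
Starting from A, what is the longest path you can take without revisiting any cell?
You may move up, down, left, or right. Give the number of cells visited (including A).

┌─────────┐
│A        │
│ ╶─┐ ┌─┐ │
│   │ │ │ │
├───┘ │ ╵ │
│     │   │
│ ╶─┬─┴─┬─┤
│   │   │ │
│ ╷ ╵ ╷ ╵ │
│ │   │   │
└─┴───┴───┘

Finding longest simple path using DFS:
Start: (0, 0)
Longest path visits 16 cells
Path: A → right → right → down → down → left → left → down → right → down → right → up → right → down → right → up

Solution:

┌─────────┐
│A → ↓    │
│ ╶─┐ ┌─┐ │
│   │↓│ │ │
├───┘ │ ╵ │
│↓ ← ↲│   │
│ ╶─┬─┴─┬─┤
│↳ ↓│↱ ↓│B│
│ ╷ ╵ ╷ ╵ │
│ │↳ ↑│↳ ↑│
└─┴───┴───┘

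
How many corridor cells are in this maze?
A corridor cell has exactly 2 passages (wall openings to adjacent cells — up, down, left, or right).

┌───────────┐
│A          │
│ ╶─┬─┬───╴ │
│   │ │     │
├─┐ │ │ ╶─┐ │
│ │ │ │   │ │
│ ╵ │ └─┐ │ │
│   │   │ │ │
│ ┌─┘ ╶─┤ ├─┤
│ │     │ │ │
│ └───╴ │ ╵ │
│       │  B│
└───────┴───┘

Counting cells with exactly 2 passages:
Total corridor cells: 26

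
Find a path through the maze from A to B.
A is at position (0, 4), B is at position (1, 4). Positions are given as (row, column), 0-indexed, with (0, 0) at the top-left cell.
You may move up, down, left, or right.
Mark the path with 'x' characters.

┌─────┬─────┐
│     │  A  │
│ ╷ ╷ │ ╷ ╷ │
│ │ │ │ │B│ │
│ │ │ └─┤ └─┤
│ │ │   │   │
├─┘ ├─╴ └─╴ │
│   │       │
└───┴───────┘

Finding the shortest path from (0, 4) to (1, 4):
Path length: 1 steps
Directions: down

Solution:

┌─────┬─────┐
│     │  A  │
│ ╷ ╷ │ ╷ ╷ │
│ │ │ │ │B│ │
│ │ │ └─┤ └─┤
│ │ │   │   │
├─┘ ├─╴ └─╴ │
│   │       │
└───┴───────┘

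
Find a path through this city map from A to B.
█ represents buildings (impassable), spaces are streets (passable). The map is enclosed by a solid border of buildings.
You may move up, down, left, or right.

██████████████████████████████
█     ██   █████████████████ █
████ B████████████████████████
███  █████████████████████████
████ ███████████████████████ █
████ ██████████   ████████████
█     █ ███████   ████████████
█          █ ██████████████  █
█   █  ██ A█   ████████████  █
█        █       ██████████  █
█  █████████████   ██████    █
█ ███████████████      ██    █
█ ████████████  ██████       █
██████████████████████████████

Finding the shortest path from A to B:
Movement: cardinal only
Path length: 13 steps
Directions: up → left → left → left → left → left → up → left → up → up → up → up → right

Solution:

██████████████████████████████
█     ██   █████████████████ █
████↱B████████████████████████
███ ↑█████████████████████████
████↑███████████████████████ █
████↑██████████   ████████████
█   ↑↰█ ███████   ████████████
█    ↑←←←←↰█ ██████████████  █
█   █  ██ A█   ████████████  █
█        █       ██████████  █
█  █████████████   ██████    █
█ ███████████████      ██    █
█ ████████████  ██████       █
██████████████████████████████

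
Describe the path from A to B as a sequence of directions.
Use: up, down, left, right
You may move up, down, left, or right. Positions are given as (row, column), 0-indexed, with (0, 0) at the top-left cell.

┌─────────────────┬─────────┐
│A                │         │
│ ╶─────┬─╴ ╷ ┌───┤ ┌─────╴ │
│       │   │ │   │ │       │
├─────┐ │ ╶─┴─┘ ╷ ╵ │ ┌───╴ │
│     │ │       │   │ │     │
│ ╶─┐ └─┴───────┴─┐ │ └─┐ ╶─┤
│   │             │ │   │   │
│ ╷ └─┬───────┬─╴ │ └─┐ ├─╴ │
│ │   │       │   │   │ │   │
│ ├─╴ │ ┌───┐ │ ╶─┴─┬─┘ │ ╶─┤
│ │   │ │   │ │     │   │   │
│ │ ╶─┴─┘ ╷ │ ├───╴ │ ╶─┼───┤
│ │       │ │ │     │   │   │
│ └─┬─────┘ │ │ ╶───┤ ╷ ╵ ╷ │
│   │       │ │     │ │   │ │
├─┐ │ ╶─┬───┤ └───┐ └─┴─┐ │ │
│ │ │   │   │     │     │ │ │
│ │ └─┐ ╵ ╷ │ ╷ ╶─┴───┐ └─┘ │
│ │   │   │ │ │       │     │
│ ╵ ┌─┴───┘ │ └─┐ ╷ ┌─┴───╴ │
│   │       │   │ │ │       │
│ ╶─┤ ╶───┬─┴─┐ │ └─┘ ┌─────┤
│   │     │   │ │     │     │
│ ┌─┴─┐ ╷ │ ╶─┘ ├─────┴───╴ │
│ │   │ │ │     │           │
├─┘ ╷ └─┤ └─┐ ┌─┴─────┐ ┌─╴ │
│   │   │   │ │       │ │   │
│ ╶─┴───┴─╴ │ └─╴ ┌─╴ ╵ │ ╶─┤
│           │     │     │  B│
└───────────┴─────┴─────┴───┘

Finding the path and converting it to directions:
Path through cells: (0,0) → (0,1) → (0,2) → (0,3) → (0,4) → (0,5) → (1,5) → (1,4) → (2,4) → (2,5) → (2,6) → (2,7) → (1,7) → (1,8) → (2,8) → (2,9) → (1,9) → (0,9) → (0,10) → (0,11) → (0,12) → (0,13) → (1,13) → (1,12) → (1,11) → (1,10) → (2,10) → (3,10) → (3,11) → (4,11) → (5,11) → (5,10) → (6,10) → (6,11) → (7,11) → (7,12) → (6,12) → (6,13) → (7,13) → (8,13) → (9,13) → (10,13) → (10,12) → (10,11) → (10,10) → (11,10) → (11,9) → (11,8) → (10,8) → (9,8) → (9,7) → (8,7) → (8,6) → (9,6) → (10,6) → (10,7) → (11,7) → (12,7) → (12,6) → (13,6) → (14,6) → (14,7) → (14,8) → (13,8) → (13,9) → (13,10) → (14,10) → (14,11) → (13,11) → (12,11) → (12,12) → (12,13) → (13,13) → (13,12) → (14,12) → (14,13)
Directions: right, right, right, right, right, down, left, down, right, right, right, up, right, down, right, up, up, right, right, right, right, down, left, left, left, down, down, right, down, down, left, down, right, down, right, up, right, down, down, down, down, left, left, left, down, left, left, up, up, left, up, left, down, down, right, down, down, left, down, down, right, right, up, right, right, down, right, up, up, right, right, down, left, down, right

Solution:

┌─────────────────┬─────────┐
│A → → → → ↓      │↱ → → → ↓│
│ ╶─────┬─╴ ╷ ┌───┤ ┌─────╴ │
│       │↓ ↲│ │↱ ↓│↑│↓ ← ← ↲│
├─────┐ │ ╶─┴─┘ ╷ ╵ │ ┌───╴ │
│     │ │↳ → → ↑│↳ ↑│↓│     │
│ ╶─┐ └─┴───────┴─┐ │ └─┐ ╶─┤
│   │             │ │↳ ↓│   │
│ ╷ └─┬───────┬─╴ │ └─┐ ├─╴ │
│ │   │       │   │   │↓│   │
│ ├─╴ │ ┌───┐ │ ╶─┴─┬─┘ │ ╶─┤
│ │   │ │   │ │     │↓ ↲│   │
│ │ ╶─┴─┘ ╷ │ ├───╴ │ ╶─┼───┤
│ │       │ │ │     │↳ ↓│↱ ↓│
│ └─┬─────┘ │ │ ╶───┤ ╷ ╵ ╷ │
│   │       │ │     │ │↳ ↑│↓│
├─┐ │ ╶─┬───┤ └───┐ └─┴─┐ │ │
│ │ │   │   │↓ ↰  │     │ │↓│
│ │ └─┐ ╵ ╷ │ ╷ ╶─┴───┐ └─┘ │
│ │   │   │ │↓│↑ ↰    │    ↓│
│ ╵ ┌─┴───┘ │ └─┐ ╷ ┌─┴───╴ │
│   │       │↳ ↓│↑│ │↓ ← ← ↲│
│ ╶─┤ ╶───┬─┴─┐ │ └─┘ ┌─────┤
│   │     │   │↓│↑ ← ↲│     │
│ ┌─┴─┐ ╷ │ ╶─┘ ├─────┴───╴ │
│ │   │ │ │  ↓ ↲│      ↱ → ↓│
├─┘ ╷ └─┤ └─┐ ┌─┴─────┐ ┌─╴ │
│   │   │   │↓│  ↱ → ↓│↑│↓ ↲│
│ ╶─┴───┴─╴ │ └─╴ ┌─╴ ╵ │ ╶─┤
│           │↳ → ↑│  ↳ ↑│↳ B│
└───────────┴─────┴─────┴───┘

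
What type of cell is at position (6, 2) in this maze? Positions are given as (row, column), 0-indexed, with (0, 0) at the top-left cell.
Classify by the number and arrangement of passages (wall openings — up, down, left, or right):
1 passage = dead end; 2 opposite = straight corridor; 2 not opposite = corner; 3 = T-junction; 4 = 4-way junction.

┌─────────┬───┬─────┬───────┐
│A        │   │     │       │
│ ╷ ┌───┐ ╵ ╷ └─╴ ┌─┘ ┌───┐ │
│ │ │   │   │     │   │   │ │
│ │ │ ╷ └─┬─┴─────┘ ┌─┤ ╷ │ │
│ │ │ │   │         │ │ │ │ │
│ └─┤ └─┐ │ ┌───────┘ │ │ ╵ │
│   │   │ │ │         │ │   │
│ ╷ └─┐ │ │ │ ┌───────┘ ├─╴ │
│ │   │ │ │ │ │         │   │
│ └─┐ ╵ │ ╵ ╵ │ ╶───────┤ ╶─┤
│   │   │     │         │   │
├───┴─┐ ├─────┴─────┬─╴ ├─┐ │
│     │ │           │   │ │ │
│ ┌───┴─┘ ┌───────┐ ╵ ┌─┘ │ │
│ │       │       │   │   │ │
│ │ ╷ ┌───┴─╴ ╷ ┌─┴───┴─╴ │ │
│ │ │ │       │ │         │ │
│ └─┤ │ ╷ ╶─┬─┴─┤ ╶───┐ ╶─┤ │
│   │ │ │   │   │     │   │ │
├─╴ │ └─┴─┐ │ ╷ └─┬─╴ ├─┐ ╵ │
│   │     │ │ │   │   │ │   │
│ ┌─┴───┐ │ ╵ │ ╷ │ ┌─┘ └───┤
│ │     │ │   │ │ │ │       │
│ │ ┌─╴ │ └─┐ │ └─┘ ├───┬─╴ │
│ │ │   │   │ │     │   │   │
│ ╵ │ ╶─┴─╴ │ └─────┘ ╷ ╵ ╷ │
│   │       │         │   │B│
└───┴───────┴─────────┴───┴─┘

Checking cell at (6, 2):
Number of passages: 1
Cell type: dead end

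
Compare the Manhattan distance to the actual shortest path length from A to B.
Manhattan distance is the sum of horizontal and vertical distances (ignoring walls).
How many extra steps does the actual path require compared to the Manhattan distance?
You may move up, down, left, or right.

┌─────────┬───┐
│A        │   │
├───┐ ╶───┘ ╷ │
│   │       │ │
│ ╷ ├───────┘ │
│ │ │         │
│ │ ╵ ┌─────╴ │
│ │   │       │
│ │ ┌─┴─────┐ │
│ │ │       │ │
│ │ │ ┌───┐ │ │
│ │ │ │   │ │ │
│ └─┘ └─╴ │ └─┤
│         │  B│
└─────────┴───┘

Manhattan distance: |6 - 0| + |6 - 0| = 12
Actual path length: 34
Extra steps: 34 - 12 = 22

Solution:

┌─────────┬───┐
│A → ↓    │↱ ↓│
├───┐ ╶───┘ ╷ │
│↓ ↰│↳ → → ↑│↓│
│ ╷ ├───────┘ │
│↓│↑│↓ ← ← ← ↲│
│ │ ╵ ┌─────╴ │
│↓│↑ ↲│       │
│ │ ┌─┴─────┐ │
│↓│ │↱ → → ↓│ │
│ │ │ ┌───┐ │ │
│↓│ │↑│   │↓│ │
│ └─┘ └─╴ │ └─┤
│↳ → ↑    │↳ B│
└─────────┴───┘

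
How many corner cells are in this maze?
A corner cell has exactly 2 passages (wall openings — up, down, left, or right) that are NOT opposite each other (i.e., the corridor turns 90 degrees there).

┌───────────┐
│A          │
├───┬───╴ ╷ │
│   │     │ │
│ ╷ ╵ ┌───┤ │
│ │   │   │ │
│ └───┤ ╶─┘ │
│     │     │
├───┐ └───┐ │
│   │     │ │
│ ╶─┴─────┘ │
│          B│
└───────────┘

Counting corner cells (2 non-opposite passages):
Total corners: 15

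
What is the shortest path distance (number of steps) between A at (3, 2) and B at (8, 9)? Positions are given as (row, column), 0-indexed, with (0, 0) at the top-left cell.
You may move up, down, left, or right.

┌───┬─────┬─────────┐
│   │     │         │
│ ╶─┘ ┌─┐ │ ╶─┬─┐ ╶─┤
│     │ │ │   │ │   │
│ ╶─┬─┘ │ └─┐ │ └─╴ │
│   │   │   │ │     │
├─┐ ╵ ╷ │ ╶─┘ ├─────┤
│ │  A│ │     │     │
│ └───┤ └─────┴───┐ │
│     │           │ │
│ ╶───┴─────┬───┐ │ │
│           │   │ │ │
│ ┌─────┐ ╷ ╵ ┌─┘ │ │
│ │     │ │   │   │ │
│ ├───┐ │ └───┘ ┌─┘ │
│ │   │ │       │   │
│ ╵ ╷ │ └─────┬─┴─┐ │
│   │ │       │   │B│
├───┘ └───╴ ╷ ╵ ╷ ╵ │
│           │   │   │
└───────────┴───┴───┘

Finding path from (3, 2) to (8, 9):
Path: (3,2) → (2,2) → (2,3) → (3,3) → (4,3) → (4,4) → (4,5) → (4,6) → (4,7) → (4,8) → (5,8) → (6,8) → (6,7) → (7,7) → (7,6) → (7,5) → (7,4) → (6,4) → (5,4) → (5,3) → (5,2) → (5,1) → (5,0) → (6,0) → (7,0) → (8,0) → (8,1) → (7,1) → (7,2) → (8,2) → (9,2) → (9,3) → (9,4) → (9,5) → (8,5) → (8,6) → (9,6) → (9,7) → (8,7) → (8,8) → (9,8) → (9,9) → (8,9)
Distance: 42 steps

Solution:

┌───┬─────┬─────────┐
│   │     │         │
│ ╶─┘ ┌─┐ │ ╶─┬─┐ ╶─┤
│     │ │ │   │ │   │
│ ╶─┬─┘ │ └─┐ │ └─╴ │
│   │↱ ↓│   │ │     │
├─┐ ╵ ╷ │ ╶─┘ ├─────┤
│ │  A│↓│     │     │
│ └───┤ └─────┴───┐ │
│     │↳ → → → → ↓│ │
│ ╶───┴─────┬───┐ │ │
│↓ ← ← ← ↰  │   │↓│ │
│ ┌─────┐ ╷ ╵ ┌─┘ │ │
│↓│     │↑│   │↓ ↲│ │
│ ├───┐ │ └───┘ ┌─┘ │
│↓│↱ ↓│ │↑ ← ← ↲│   │
│ ╵ ╷ │ └─────┬─┴─┐ │
│↳ ↑│↓│    ↱ ↓│↱ ↓│B│
├───┘ └───╴ ╷ ╵ ╷ ╵ │
│    ↳ → → ↑│↳ ↑│↳ ↑│
└───────────┴───┴───┘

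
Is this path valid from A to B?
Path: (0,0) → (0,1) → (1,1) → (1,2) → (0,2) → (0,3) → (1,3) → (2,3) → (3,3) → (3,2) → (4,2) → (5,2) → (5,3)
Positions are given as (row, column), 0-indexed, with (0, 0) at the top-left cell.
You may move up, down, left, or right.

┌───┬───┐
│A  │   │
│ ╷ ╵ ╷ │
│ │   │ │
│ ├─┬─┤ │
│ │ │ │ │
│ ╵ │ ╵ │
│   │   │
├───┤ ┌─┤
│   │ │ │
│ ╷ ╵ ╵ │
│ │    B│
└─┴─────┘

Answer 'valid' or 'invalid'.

Checking path validity:
Result: All consecutive moves are passable.

valid

Correct solution:

┌───┬───┐
│A ↓│↱ ↓│
│ ╷ ╵ ╷ │
│ │↳ ↑│↓│
│ ├─┬─┤ │
│ │ │ │↓│
│ ╵ │ ╵ │
│   │↓ ↲│
├───┤ ┌─┤
│   │↓│ │
│ ╷ ╵ ╵ │
│ │  ↳ B│
└─┴─────┘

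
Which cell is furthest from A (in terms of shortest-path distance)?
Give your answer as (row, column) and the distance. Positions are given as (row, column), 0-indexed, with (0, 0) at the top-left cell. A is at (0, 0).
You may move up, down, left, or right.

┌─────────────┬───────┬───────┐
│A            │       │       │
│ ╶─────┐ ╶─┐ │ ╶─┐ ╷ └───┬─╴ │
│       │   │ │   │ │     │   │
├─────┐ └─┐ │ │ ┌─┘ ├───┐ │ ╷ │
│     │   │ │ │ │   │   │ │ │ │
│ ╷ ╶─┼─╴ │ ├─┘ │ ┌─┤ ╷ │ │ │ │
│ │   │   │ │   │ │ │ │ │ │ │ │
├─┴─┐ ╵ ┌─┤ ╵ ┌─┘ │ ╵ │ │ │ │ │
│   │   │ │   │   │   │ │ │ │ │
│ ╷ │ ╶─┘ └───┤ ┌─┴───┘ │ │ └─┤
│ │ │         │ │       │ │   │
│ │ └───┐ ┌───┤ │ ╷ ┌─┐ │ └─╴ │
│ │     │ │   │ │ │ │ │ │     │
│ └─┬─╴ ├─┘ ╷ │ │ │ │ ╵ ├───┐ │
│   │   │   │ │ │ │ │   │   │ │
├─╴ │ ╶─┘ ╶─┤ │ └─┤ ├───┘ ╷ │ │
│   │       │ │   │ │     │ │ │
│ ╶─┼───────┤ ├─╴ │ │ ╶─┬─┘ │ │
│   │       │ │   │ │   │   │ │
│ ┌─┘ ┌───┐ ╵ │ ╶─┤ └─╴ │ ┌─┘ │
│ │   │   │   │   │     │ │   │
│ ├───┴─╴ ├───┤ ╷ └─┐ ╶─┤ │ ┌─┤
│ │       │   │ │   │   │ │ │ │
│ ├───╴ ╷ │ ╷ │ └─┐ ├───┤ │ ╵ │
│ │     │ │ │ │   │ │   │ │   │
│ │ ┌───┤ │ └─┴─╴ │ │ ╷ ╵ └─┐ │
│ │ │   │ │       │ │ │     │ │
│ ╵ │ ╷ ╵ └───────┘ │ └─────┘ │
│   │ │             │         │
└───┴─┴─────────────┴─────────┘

Computing BFS distances from A to all cells:
Furthest cell: (10, 1)
Distance: 89 steps

Path from A to the furthest cell:

┌─────────────┬───────┬───────┐
│A → → → ↓    │↱ → ↓  │       │
│ ╶─────┐ ╶─┐ │ ╶─┐ ╷ └───┬─╴ │
│       │↳ ↓│ │↑  │↓│     │   │
├─────┐ └─┐ │ │ ┌─┘ ├───┐ │ ╷ │
│     │   │↓│ │↑│↓ ↲│   │ │ │ │
│ ╷ ╶─┼─╴ │ ├─┘ │ ┌─┤ ╷ │ │ │ │
│ │   │   │↓│↱ ↑│↓│ │ │ │ │ │ │
├─┴─┐ ╵ ┌─┤ ╵ ┌─┘ │ ╵ │ │ │ │ │
│↱ ↓│   │ │↳ ↑│↓ ↲│   │ │ │ │ │
│ ╷ │ ╶─┘ └───┤ ┌─┴───┘ │ │ └─┤
│↑│↓│         │↓│       │ │   │
│ │ └───┐ ┌───┤ │ ╷ ┌─┐ │ └─╴ │
│↑│↳ → ↓│ │↱ ↓│↓│ │ │ │ │     │
│ └─┬─╴ ├─┘ ╷ │ │ │ │ ╵ ├───┐ │
│↑ ↰│↓ ↲│↱ ↑│↓│↓│ │ │   │   │ │
├─╴ │ ╶─┘ ╶─┤ │ └─┤ ├───┘ ╷ │ │
│↱ ↑│↳ → ↑  │↓│↳ ↓│ │     │ │ │
│ ╶─┼───────┤ ├─╴ │ │ ╶─┬─┘ │ │
│↑  │↓ ← ← ↰│↓│↓ ↲│ │   │   │ │
│ ┌─┘ ┌───┐ ╵ │ ╶─┤ └─╴ │ ┌─┘ │
│↑│B ↲│   │↑ ↲│↳ ↓│     │ │   │
│ ├───┴─╴ ├───┤ ╷ └─┐ ╶─┤ │ ┌─┤
│↑│    ↓ ↰│   │ │↳ ↓│   │ │ │ │
│ ├───╴ ╷ │ ╷ │ └─┐ ├───┤ │ ╵ │
│↑│↓ ← ↲│↑│ │ │   │↓│   │ │   │
│ │ ┌───┤ │ └─┴─╴ │ │ ╷ ╵ └─┐ │
│↑│↓│   │↑│       │↓│ │     │ │
│ ╵ │ ╷ ╵ └───────┘ │ └─────┘ │
│↑ ↲│ │  ↑ ← ← ← ← ↲│         │
└───┴─┴─────────────┴─────────┘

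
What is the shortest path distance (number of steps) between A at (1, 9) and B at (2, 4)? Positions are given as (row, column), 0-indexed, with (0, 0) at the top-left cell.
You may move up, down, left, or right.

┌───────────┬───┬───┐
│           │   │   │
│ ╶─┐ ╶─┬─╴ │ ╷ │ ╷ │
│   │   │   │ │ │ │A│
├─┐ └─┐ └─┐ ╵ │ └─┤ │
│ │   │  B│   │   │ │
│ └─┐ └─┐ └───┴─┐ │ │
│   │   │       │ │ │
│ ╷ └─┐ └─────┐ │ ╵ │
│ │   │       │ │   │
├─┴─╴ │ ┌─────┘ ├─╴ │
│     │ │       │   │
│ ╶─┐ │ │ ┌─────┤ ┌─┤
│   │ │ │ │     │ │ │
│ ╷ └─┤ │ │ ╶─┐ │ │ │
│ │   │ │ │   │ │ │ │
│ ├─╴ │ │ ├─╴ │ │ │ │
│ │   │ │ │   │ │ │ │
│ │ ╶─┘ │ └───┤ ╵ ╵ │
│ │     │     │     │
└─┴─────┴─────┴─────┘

Finding path from (1, 9) to (2, 4):
Path: (1,9) → (2,9) → (3,9) → (4,9) → (4,8) → (3,8) → (2,8) → (2,7) → (1,7) → (0,7) → (0,6) → (1,6) → (2,6) → (2,5) → (1,5) → (0,5) → (0,4) → (0,3) → (0,2) → (1,2) → (1,3) → (2,3) → (2,4)
Distance: 22 steps

Solution:

┌───────────┬───┬───┐
│    ↓ ← ← ↰│↓ ↰│   │
│ ╶─┐ ╶─┬─╴ │ ╷ │ ╷ │
│   │↳ ↓│  ↑│↓│↑│ │A│
├─┐ └─┐ └─┐ ╵ │ └─┤ │
│ │   │↳ B│↑ ↲│↑ ↰│↓│
│ └─┐ └─┐ └───┴─┐ │ │
│   │   │       │↑│↓│
│ ╷ └─┐ └─────┐ │ ╵ │
│ │   │       │ │↑ ↲│
├─┴─╴ │ ┌─────┘ ├─╴ │
│     │ │       │   │
│ ╶─┐ │ │ ┌─────┤ ┌─┤
│   │ │ │ │     │ │ │
│ ╷ └─┤ │ │ ╶─┐ │ │ │
│ │   │ │ │   │ │ │ │
│ ├─╴ │ │ ├─╴ │ │ │ │
│ │   │ │ │   │ │ │ │
│ │ ╶─┘ │ └───┤ ╵ ╵ │
│ │     │     │     │
└─┴─────┴─────┴─────┘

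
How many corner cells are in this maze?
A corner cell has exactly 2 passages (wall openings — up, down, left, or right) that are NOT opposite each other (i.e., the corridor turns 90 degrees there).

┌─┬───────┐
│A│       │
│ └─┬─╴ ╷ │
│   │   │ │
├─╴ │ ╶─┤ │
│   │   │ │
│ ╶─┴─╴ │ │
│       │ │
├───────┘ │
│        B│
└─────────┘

Counting corner cells (2 non-opposite passages):
Total corners: 12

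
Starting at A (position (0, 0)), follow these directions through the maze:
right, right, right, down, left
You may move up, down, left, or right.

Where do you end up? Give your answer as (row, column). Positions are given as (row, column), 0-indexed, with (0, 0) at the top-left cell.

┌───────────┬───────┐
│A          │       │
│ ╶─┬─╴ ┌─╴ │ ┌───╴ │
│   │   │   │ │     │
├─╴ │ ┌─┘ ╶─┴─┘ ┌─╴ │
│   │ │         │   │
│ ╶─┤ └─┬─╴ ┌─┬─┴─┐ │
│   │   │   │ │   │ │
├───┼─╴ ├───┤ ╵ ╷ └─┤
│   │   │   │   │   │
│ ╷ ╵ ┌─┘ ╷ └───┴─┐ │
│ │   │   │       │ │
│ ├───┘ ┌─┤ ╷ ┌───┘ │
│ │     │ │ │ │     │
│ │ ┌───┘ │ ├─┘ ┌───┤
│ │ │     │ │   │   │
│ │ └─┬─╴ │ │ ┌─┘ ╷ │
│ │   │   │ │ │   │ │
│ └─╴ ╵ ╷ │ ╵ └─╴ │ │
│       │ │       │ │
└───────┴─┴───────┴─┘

Following directions step by step:
Start: (0, 0)
  right: (0, 0) → (0, 1)
  right: (0, 1) → (0, 2)
  right: (0, 2) → (0, 3)
  down: (0, 3) → (1, 3)
  left: (1, 3) → (1, 2)
Final position: (1, 2)

Path taken:

┌───────────┬───────┐
│A → → ↓    │       │
│ ╶─┬─╴ ┌─╴ │ ┌───╴ │
│   │B ↲│   │ │     │
├─╴ │ ┌─┘ ╶─┴─┘ ┌─╴ │
│   │ │         │   │
│ ╶─┤ └─┬─╴ ┌─┬─┴─┐ │
│   │   │   │ │   │ │
├───┼─╴ ├───┤ ╵ ╷ └─┤
│   │   │   │   │   │
│ ╷ ╵ ┌─┘ ╷ └───┴─┐ │
│ │   │   │       │ │
│ ├───┘ ┌─┤ ╷ ┌───┘ │
│ │     │ │ │ │     │
│ │ ┌───┘ │ ├─┘ ┌───┤
│ │ │     │ │   │   │
│ │ └─┬─╴ │ │ ┌─┘ ╷ │
│ │   │   │ │ │   │ │
│ └─╴ ╵ ╷ │ ╵ └─╴ │ │
│       │ │       │ │
└───────┴─┴───────┴─┘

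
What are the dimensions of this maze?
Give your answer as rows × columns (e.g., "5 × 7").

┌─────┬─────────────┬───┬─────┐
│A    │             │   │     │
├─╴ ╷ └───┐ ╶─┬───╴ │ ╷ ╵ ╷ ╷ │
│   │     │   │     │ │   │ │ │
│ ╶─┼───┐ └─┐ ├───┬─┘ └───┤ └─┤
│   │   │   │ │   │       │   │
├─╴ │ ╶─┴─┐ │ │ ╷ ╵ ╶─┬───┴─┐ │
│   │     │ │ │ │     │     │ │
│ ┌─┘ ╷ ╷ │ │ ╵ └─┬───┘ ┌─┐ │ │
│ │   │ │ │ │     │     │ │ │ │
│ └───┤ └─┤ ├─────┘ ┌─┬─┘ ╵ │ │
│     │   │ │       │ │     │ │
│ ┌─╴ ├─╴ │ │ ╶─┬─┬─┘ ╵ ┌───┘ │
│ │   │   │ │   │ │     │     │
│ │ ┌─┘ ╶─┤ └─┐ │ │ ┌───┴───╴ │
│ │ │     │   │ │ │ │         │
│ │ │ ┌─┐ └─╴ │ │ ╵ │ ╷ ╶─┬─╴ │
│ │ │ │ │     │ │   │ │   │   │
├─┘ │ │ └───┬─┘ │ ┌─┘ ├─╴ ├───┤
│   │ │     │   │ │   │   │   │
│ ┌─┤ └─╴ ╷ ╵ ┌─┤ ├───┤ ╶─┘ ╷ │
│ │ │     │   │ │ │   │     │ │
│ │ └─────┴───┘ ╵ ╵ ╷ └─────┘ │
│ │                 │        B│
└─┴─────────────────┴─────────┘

Counting the maze dimensions:
Rows (vertical): 12
Columns (horizontal): 15
Dimensions: 12 × 15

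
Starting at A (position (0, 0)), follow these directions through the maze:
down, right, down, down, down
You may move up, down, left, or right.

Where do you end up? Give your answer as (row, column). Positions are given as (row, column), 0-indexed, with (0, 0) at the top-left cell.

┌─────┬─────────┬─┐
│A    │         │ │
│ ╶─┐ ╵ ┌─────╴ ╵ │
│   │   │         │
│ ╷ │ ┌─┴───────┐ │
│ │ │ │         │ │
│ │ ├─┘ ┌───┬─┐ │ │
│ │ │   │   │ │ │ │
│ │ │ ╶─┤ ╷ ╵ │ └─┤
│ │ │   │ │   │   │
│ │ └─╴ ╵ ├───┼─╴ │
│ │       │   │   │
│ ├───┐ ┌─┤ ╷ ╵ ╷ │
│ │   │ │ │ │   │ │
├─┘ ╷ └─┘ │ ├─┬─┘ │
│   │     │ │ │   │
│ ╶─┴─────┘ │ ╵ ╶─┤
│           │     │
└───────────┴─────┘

Following directions step by step:
Start: (0, 0)
  down: (0, 0) → (1, 0)
  right: (1, 0) → (1, 1)
  down: (1, 1) → (2, 1)
  down: (2, 1) → (3, 1)
  down: (3, 1) → (4, 1)
Final position: (4, 1)

Path taken:

┌─────┬─────────┬─┐
│A    │         │ │
│ ╶─┐ ╵ ┌─────╴ ╵ │
│↳ ↓│   │         │
│ ╷ │ ┌─┴───────┐ │
│ │↓│ │         │ │
│ │ ├─┘ ┌───┬─┐ │ │
│ │↓│   │   │ │ │ │
│ │ │ ╶─┤ ╷ ╵ │ └─┤
│ │B│   │ │   │   │
│ │ └─╴ ╵ ├───┼─╴ │
│ │       │   │   │
│ ├───┐ ┌─┤ ╷ ╵ ╷ │
│ │   │ │ │ │   │ │
├─┘ ╷ └─┘ │ ├─┬─┘ │
│   │     │ │ │   │
│ ╶─┴─────┘ │ ╵ ╶─┤
│           │     │
└───────────┴─────┘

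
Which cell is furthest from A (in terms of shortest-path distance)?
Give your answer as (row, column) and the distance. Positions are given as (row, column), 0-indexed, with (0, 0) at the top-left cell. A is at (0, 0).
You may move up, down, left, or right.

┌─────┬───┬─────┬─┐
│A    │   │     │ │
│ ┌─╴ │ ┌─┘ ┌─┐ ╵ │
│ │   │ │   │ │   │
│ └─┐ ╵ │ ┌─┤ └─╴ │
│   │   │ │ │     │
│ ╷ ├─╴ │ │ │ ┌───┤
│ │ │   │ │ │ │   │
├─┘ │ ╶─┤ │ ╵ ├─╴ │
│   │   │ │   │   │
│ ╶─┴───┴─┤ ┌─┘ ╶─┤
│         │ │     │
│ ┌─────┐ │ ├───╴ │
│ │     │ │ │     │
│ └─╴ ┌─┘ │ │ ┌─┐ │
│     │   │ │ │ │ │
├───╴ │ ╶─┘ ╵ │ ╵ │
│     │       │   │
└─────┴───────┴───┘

Computing BFS distances from A to all cells:
Furthest cell: (4, 4)
Distance: 36 steps

Path from A to the furthest cell:

┌─────┬───┬─────┬─┐
│A    │   │↓ ← ↰│ │
│ ┌─╴ │ ┌─┘ ┌─┐ ╵ │
│↓│   │ │↓ ↲│ │↑ ↰│
│ └─┐ ╵ │ ┌─┤ └─╴ │
│↳ ↓│   │↓│ │↱ → ↑│
│ ╷ ├─╴ │ │ │ ┌───┤
│ │↓│   │↓│ │↑│   │
├─┘ │ ╶─┤ │ ╵ ├─╴ │
│↓ ↲│   │B│↱ ↑│   │
│ ╶─┴───┴─┤ ┌─┘ ╶─┤
│↳ → → → ↓│↑│     │
│ ┌─────┐ │ ├───╴ │
│ │     │↓│↑│     │
│ └─╴ ┌─┘ │ │ ┌─┐ │
│     │↓ ↲│↑│ │ │ │
├───╴ │ ╶─┘ ╵ │ ╵ │
│     │↳ → ↑  │   │
└─────┴───────┴───┘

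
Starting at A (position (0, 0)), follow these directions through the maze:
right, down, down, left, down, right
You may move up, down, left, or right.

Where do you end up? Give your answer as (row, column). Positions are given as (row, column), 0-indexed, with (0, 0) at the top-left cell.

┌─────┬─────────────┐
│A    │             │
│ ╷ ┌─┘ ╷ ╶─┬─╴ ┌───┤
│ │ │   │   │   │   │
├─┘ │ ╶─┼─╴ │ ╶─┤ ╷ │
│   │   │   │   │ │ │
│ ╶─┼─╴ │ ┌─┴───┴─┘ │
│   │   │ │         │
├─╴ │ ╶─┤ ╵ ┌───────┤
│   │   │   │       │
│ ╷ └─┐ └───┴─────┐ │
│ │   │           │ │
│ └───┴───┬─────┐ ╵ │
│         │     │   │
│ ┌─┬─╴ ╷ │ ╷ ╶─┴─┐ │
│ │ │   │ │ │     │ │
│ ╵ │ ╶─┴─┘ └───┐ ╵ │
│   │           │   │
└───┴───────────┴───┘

Following directions step by step:
Start: (0, 0)
  right: (0, 0) → (0, 1)
  down: (0, 1) → (1, 1)
  down: (1, 1) → (2, 1)
  left: (2, 1) → (2, 0)
  down: (2, 0) → (3, 0)
  right: (3, 0) → (3, 1)
Final position: (3, 1)

Path taken:

┌─────┬─────────────┐
│A ↓  │             │
│ ╷ ┌─┘ ╷ ╶─┬─╴ ┌───┤
│ │↓│   │   │   │   │
├─┘ │ ╶─┼─╴ │ ╶─┤ ╷ │
│↓ ↲│   │   │   │ │ │
│ ╶─┼─╴ │ ┌─┴───┴─┘ │
│↳ B│   │ │         │
├─╴ │ ╶─┤ ╵ ┌───────┤
│   │   │   │       │
│ ╷ └─┐ └───┴─────┐ │
│ │   │           │ │
│ └───┴───┬─────┐ ╵ │
│         │     │   │
│ ┌─┬─╴ ╷ │ ╷ ╶─┴─┐ │
│ │ │   │ │ │     │ │
│ ╵ │ ╶─┴─┘ └───┐ ╵ │
│   │           │   │
└───┴───────────┴───┘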